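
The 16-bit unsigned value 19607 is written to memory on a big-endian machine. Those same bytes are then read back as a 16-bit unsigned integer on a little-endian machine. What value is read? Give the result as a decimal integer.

38732

19607 in 16-bit hexadecimal is 0x4C97.
Stored big-endian, the bytes at ascending addresses are 4C 97.
Read back as little-endian, the first byte is least significant, giving 0x974C.
0x974C = 38732.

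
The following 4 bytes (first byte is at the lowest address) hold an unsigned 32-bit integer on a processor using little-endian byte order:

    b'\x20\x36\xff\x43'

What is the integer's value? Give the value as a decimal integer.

1140799008

Little-endian stores the least-significant byte at the lowest address.
Reassemble most-significant byte first: 43 FF 36 20 → 0x43FF3620.
0x43FF3620 = 1140799008.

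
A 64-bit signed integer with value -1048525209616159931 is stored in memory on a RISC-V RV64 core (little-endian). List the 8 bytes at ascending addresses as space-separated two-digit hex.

45 6B C9 8E E0 E3 72 F1

Two's complement of -1048525209616159931 in 64 bits: 1048525209616159931 = 0x0E8D1C1F713694BB; invert → 0xF172E3E08EC96B44; add 1 → 0xF172E3E08EC96B45.
Split into bytes (most-significant first): F1 72 E3 E0 8E C9 6B 45.
Little-endian: lowest address holds the least-significant byte.
So at ascending addresses the bytes are 45 6B C9 8E E0 E3 72 F1.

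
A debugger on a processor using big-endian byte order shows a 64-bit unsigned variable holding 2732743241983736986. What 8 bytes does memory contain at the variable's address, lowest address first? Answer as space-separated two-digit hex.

2732743241983736986 in hexadecimal, padded to 64 bits, is 0x25ECA77FF8CA3C9A.
Split into bytes (most-significant first): 25 EC A7 7F F8 CA 3C 9A.
In big-endian order the high byte comes first in memory.
So the memory order matches the most-significant-first order: 25 EC A7 7F F8 CA 3C 9A.

25 EC A7 7F F8 CA 3C 9A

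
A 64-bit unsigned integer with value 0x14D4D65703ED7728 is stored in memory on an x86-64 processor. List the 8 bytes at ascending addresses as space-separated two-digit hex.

28 77 ED 03 57 D6 D4 14

Split into bytes (most-significant first): 14 D4 D6 57 03 ED 77 28.
Little-endian: lowest address holds the least-significant byte.
So at ascending addresses the bytes are 28 77 ED 03 57 D6 D4 14.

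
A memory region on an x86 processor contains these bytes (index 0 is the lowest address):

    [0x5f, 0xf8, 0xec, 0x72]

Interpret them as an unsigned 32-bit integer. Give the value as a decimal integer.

In little-endian order the low byte comes first in memory.
Reassemble most-significant byte first: 72 EC F8 5F → 0x72ECF85F.
0x72ECF85F = 1928132703.

1928132703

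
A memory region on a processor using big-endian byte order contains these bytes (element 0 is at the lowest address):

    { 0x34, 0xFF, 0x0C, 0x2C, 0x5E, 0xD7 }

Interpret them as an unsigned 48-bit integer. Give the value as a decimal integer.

Big-endian: lowest address holds the most-significant byte.
The bytes are already most-significant first: 0x34FF0C2C5ED7.
0x34FF0C2C5ED7 = 58270025539287.

58270025539287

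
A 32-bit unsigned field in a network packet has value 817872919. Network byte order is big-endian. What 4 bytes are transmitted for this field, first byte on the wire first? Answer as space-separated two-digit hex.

30 BF C0 17

817872919 in hexadecimal, padded to 32 bits, is 0x30BFC017.
Split into bytes (most-significant first): 30 BF C0 17.
In big-endian order the high byte comes first in memory.
So the memory order matches the most-significant-first order: 30 BF C0 17.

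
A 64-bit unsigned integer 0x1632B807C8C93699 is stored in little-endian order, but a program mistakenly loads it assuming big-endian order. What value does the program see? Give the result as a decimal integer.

11040233397505503766

Stored little-endian, the bytes at ascending addresses are 99 36 C9 C8 07 B8 32 16.
Read back as big-endian, the last byte is least significant, giving 0x9936C9C807B83216.
0x9936C9C807B83216 = 11040233397505503766.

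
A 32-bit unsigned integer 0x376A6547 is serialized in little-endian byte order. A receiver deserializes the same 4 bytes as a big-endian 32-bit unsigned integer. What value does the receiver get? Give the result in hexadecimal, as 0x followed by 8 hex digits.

0x47656A37

Stored little-endian, the bytes at ascending addresses are 47 65 6A 37.
Read back as big-endian, the last byte is least significant, giving 0x47656A37.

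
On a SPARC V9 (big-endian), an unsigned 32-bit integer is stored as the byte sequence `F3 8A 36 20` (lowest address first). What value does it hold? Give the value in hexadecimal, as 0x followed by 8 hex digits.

In big-endian order the high byte comes first in memory.
The bytes are already most-significant first: 0xF38A3620.

0xF38A3620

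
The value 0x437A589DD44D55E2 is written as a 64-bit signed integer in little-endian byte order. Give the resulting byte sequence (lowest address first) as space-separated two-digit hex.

E2 55 4D D4 9D 58 7A 43

Split into bytes (most-significant first): 43 7A 58 9D D4 4D 55 E2.
Little-endian: lowest address holds the least-significant byte.
So at ascending addresses the bytes are E2 55 4D D4 9D 58 7A 43.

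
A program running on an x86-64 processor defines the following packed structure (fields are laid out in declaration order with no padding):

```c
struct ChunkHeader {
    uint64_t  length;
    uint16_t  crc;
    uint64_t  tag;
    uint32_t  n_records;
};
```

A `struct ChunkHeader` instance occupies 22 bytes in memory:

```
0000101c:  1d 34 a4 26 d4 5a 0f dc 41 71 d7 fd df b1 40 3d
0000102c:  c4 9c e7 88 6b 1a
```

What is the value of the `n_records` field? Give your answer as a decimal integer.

443255015

`n_records` follows `length` (8 B), `crc` (2 B), `tag` (8 B), so it starts at offset 8 + 2 + 8 = 18 and occupies 4 bytes.
Bytes at offsets 18..21: E7 88 6B 1A.
Little-endian: lowest address holds the least-significant byte.
Reassemble most-significant byte first: 1A 6B 88 E7 → 0x1A6B88E7.
0x1A6B88E7 = 443255015.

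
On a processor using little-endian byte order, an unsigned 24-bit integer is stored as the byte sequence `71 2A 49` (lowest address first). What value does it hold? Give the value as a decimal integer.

Little-endian: lowest address holds the least-significant byte.
Reassemble most-significant byte first: 49 2A 71 → 0x492A71.
0x492A71 = 4794993.

4794993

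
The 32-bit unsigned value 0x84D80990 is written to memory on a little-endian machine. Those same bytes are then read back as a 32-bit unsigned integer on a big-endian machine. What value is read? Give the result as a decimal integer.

Stored little-endian, the bytes at ascending addresses are 90 09 D8 84.
Read back as big-endian, the last byte is least significant, giving 0x9009D884.
0x9009D884 = 2416564356.

2416564356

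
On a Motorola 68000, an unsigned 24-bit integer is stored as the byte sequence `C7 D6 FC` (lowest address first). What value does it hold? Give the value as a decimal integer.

In big-endian order the high byte comes first in memory.
The bytes are already most-significant first: 0xC7D6FC.
0xC7D6FC = 13096700.

13096700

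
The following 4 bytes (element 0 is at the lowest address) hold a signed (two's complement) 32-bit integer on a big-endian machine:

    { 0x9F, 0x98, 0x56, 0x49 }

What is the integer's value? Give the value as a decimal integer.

-1617406391

Big-endian stores the most-significant byte at the lowest address.
The bytes are already most-significant first: 0x9F985649.
Top bit is set, so as a signed 32-bit value this is 0x9F985649 − 2^32 = -1617406391.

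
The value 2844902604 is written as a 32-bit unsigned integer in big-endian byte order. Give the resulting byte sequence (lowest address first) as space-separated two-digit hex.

2844902604 in hexadecimal, padded to 32 bits, is 0xA991C4CC.
Split into bytes (most-significant first): A9 91 C4 CC.
Big-endian: lowest address holds the most-significant byte.
So the memory order matches the most-significant-first order: A9 91 C4 CC.

A9 91 C4 CC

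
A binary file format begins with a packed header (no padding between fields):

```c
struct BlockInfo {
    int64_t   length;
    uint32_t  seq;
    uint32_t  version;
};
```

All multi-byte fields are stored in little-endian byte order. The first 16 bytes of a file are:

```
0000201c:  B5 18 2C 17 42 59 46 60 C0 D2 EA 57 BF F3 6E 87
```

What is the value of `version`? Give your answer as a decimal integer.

2272195519

`version` follows `length` (8 B), `seq` (4 B), so it starts at offset 8 + 4 = 12 and occupies 4 bytes.
Bytes at offsets 12..15: BF F3 6E 87.
In little-endian order the low byte comes first in memory.
Reassemble most-significant byte first: 87 6E F3 BF → 0x876EF3BF.
0x876EF3BF = 2272195519.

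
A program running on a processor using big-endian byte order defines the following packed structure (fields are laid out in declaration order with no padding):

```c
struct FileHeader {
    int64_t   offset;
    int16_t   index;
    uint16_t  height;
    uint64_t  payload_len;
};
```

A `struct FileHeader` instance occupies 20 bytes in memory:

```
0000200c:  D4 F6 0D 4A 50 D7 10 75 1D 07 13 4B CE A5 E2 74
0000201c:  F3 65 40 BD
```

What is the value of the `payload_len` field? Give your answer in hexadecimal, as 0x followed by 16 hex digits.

0xCEA5E274F36540BD

`payload_len` follows `offset` (8 B), `index` (2 B), `height` (2 B), so it starts at offset 8 + 2 + 2 = 12 and occupies 8 bytes.
Bytes at offsets 12..19: CE A5 E2 74 F3 65 40 BD.
Big-endian: lowest address holds the most-significant byte.
The bytes are already most-significant first: 0xCEA5E274F36540BD.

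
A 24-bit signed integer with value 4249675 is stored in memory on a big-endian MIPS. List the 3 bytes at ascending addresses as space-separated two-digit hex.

40 D8 4B

4249675 in hexadecimal, padded to 24 bits, is 0x40D84B.
Split into bytes (most-significant first): 40 D8 4B.
Big-endian: lowest address holds the most-significant byte.
So the memory order matches the most-significant-first order: 40 D8 4B.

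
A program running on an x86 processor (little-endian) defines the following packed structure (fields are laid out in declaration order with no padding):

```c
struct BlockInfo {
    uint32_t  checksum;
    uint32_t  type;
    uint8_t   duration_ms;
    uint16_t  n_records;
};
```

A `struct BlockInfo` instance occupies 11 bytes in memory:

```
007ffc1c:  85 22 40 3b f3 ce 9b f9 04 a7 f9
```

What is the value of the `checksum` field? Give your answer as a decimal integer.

994058885

`checksum` is the first field, at byte offset 0, occupying 4 bytes.
Bytes at offsets 0..3: 85 22 40 3B.
Little-endian: lowest address holds the least-significant byte.
Reassemble most-significant byte first: 3B 40 22 85 → 0x3B402285.
0x3B402285 = 994058885.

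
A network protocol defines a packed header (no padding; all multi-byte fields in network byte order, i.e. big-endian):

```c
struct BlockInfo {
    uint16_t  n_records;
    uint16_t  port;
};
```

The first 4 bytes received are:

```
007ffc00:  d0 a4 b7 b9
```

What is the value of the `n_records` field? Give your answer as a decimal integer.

`n_records` is the first field, at byte offset 0, occupying 2 bytes.
Bytes at offsets 0..1: D0 A4.
Big-endian: lowest address holds the most-significant byte.
The bytes are already most-significant first: 0xD0A4.
0xD0A4 = 53412.

53412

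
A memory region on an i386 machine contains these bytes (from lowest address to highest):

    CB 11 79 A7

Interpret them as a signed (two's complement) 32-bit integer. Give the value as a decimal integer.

In little-endian order the low byte comes first in memory.
Reassemble most-significant byte first: A7 79 11 CB → 0xA77911CB.
Top bit is set, so as a signed 32-bit value this is 0xA77911CB − 2^32 = -1485237813.

-1485237813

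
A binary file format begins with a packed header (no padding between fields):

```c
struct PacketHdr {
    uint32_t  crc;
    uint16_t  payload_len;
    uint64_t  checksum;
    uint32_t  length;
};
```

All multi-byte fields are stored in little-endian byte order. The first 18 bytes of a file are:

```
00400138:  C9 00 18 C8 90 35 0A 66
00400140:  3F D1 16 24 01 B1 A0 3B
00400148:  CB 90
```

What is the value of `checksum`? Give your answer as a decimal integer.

`checksum` follows `crc` (4 B), `payload_len` (2 B), so it starts at offset 4 + 2 = 6 and occupies 8 bytes.
Bytes at offsets 6..13: 0A 66 3F D1 16 24 01 B1.
In little-endian order the low byte comes first in memory.
Reassemble most-significant byte first: B1 01 24 16 D1 3F 66 0A → 0xB1012416D13F660A.
0xB1012416D13F660A = 12754515300108428810.

12754515300108428810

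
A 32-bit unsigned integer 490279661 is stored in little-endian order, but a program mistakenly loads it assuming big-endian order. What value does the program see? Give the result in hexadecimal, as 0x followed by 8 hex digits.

490279661 in 32-bit hexadecimal is 0x1D3912ED.
Stored little-endian, the bytes at ascending addresses are ED 12 39 1D.
Read back as big-endian, the last byte is least significant, giving 0xED12391D.

0xED12391D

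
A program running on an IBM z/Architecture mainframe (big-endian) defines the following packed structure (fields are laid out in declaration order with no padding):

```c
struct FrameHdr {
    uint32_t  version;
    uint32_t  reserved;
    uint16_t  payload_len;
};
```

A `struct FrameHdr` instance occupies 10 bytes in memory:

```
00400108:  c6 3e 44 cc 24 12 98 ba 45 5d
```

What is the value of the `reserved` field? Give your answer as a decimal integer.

`reserved` follows `version` (4 bytes), so it starts at byte offset 4 and occupies 4 bytes.
Bytes at offsets 4..7: 24 12 98 BA.
In big-endian order the high byte comes first in memory.
The bytes are already most-significant first: 0x241298BA.
0x241298BA = 605198522.

605198522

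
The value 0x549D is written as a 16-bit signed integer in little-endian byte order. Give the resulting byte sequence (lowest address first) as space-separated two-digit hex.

9D 54

Split into bytes (most-significant first): 54 9D.
Little-endian: lowest address holds the least-significant byte.
So at ascending addresses the bytes are 9D 54.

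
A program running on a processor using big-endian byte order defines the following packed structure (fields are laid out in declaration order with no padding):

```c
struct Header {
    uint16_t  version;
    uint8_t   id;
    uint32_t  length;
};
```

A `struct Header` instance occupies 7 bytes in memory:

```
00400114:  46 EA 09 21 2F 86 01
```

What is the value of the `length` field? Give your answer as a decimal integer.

`length` follows `version` (2 B), `id` (1 B), so it starts at offset 2 + 1 = 3 and occupies 4 bytes.
Bytes at offsets 3..6: 21 2F 86 01.
Big-endian stores the most-significant byte at the lowest address.
The bytes are already most-significant first: 0x212F8601.
0x212F8601 = 556762625.

556762625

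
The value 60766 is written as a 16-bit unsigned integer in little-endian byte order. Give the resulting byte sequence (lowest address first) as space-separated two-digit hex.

5E ED

60766 in hexadecimal, padded to 16 bits, is 0xED5E.
Split into bytes (most-significant first): ED 5E.
In little-endian order the low byte comes first in memory.
So at ascending addresses the bytes are 5E ED.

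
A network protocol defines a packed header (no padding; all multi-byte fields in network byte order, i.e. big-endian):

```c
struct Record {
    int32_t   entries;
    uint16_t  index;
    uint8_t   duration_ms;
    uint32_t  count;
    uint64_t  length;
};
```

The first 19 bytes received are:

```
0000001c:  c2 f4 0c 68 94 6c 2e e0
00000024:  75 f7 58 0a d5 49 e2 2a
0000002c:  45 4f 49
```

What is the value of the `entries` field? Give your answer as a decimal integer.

`entries` is the first field, at byte offset 0, occupying 4 bytes.
Bytes at offsets 0..3: C2 F4 0C 68.
Big-endian: lowest address holds the most-significant byte.
The bytes are already most-significant first: 0xC2F40C68.
Top bit is set, so as a signed 32-bit value this is 0xC2F40C68 − 2^32 = -1024193432.

-1024193432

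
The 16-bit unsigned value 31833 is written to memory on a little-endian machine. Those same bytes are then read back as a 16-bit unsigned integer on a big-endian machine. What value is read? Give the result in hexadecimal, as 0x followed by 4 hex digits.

31833 in 16-bit hexadecimal is 0x7C59.
Stored little-endian, the bytes at ascending addresses are 59 7C.
Read back as big-endian, the last byte is least significant, giving 0x597C.

0x597C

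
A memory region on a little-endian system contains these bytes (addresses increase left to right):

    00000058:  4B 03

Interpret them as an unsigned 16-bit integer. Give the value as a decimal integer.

Little-endian stores the least-significant byte at the lowest address.
Reassemble most-significant byte first: 03 4B → 0x034B.
0x034B = 843.

843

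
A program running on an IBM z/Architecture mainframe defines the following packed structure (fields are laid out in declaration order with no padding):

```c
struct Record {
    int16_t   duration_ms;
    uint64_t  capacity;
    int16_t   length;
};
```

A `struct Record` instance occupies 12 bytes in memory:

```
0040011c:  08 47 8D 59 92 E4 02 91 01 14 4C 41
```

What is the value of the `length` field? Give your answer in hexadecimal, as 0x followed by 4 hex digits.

0x4C41

`length` follows `duration_ms` (2 B), `capacity` (8 B), so it starts at offset 2 + 8 = 10 and occupies 2 bytes.
Bytes at offsets 10..11: 4C 41.
Big-endian: lowest address holds the most-significant byte.
The bytes are already most-significant first: 0x4C41.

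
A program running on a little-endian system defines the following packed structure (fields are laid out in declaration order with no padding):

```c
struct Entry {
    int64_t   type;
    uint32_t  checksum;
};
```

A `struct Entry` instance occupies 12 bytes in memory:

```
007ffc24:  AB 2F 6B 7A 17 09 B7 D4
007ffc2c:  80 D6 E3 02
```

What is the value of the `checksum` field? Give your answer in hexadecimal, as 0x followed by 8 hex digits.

`checksum` follows `type` (8 bytes), so it starts at byte offset 8 and occupies 4 bytes.
Bytes at offsets 8..11: 80 D6 E3 02.
In little-endian order the low byte comes first in memory.
Reassemble most-significant byte first: 02 E3 D6 80 → 0x02E3D680.

0x02E3D680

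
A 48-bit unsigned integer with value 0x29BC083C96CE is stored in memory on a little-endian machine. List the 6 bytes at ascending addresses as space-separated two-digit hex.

CE 96 3C 08 BC 29

Split into bytes (most-significant first): 29 BC 08 3C 96 CE.
In little-endian order the low byte comes first in memory.
So at ascending addresses the bytes are CE 96 3C 08 BC 29.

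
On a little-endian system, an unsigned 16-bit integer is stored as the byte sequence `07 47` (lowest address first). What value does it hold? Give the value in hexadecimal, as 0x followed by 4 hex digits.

Little-endian: lowest address holds the least-significant byte.
Reassemble most-significant byte first: 47 07 → 0x4707.

0x4707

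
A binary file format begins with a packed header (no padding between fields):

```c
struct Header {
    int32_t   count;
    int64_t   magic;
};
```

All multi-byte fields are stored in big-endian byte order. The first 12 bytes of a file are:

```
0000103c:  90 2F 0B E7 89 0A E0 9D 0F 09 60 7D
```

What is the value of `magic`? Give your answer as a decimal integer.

`magic` follows `count` (4 bytes), so it starts at byte offset 4 and occupies 8 bytes.
Bytes at offsets 4..11: 89 0A E0 9D 0F 09 60 7D.
In big-endian order the high byte comes first in memory.
The bytes are already most-significant first: 0x890AE09D0F09607D.
Top bit is set, so as a signed 64-bit value this is 0x890AE09D0F09607D − 2^64 = -8571791975579557763.

-8571791975579557763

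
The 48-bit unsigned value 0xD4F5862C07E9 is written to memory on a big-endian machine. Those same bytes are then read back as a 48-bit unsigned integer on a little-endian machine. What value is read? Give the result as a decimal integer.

Stored big-endian, the bytes at ascending addresses are D4 F5 86 2C 07 E9.
Read back as little-endian, the first byte is least significant, giving 0xE9072C86F5D4.
0xE9072C86F5D4 = 256217021085140.

256217021085140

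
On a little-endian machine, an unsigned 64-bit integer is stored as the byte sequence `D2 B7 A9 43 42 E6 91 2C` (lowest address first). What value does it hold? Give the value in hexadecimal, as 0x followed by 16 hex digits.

Little-endian: lowest address holds the least-significant byte.
Reassemble most-significant byte first: 2C 91 E6 42 43 A9 B7 D2 → 0x2C91E64243A9B7D2.

0x2C91E64243A9B7D2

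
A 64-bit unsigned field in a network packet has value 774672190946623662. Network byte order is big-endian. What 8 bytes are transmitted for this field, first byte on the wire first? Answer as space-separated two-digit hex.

774672190946623662 in hexadecimal, padded to 64 bits, is 0x0AC03040D6BF40AE.
Split into bytes (most-significant first): 0A C0 30 40 D6 BF 40 AE.
Big-endian: lowest address holds the most-significant byte.
So the memory order matches the most-significant-first order: 0A C0 30 40 D6 BF 40 AE.

0A C0 30 40 D6 BF 40 AE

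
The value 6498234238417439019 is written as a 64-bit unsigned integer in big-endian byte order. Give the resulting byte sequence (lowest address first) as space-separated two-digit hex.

5A 2E 5D 9C 58 27 09 2B

6498234238417439019 in hexadecimal, padded to 64 bits, is 0x5A2E5D9C5827092B.
Split into bytes (most-significant first): 5A 2E 5D 9C 58 27 09 2B.
Big-endian: lowest address holds the most-significant byte.
So the memory order matches the most-significant-first order: 5A 2E 5D 9C 58 27 09 2B.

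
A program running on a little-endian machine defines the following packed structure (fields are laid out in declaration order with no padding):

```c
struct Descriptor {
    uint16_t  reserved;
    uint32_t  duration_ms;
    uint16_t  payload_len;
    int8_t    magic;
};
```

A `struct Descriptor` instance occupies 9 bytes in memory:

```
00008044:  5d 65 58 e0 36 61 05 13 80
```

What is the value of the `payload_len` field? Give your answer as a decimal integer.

4869

`payload_len` follows `reserved` (2 B), `duration_ms` (4 B), so it starts at offset 2 + 4 = 6 and occupies 2 bytes.
Bytes at offsets 6..7: 05 13.
Little-endian: lowest address holds the least-significant byte.
Reassemble most-significant byte first: 13 05 → 0x1305.
0x1305 = 4869.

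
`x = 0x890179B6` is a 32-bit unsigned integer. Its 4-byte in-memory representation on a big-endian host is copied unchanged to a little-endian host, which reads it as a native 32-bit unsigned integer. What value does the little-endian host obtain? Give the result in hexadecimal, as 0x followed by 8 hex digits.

Stored big-endian, the bytes at ascending addresses are 89 01 79 B6.
Read back as little-endian, the first byte is least significant, giving 0xB6790189.

0xB6790189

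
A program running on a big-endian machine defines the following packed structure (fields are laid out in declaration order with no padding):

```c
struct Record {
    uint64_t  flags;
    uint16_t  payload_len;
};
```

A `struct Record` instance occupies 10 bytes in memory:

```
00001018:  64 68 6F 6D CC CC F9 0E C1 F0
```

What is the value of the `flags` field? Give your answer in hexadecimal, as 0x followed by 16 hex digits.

`flags` is the first field, at byte offset 0, occupying 8 bytes.
Bytes at offsets 0..7: 64 68 6F 6D CC CC F9 0E.
Big-endian: lowest address holds the most-significant byte.
The bytes are already most-significant first: 0x64686F6DCCCCF90E.

0x64686F6DCCCCF90E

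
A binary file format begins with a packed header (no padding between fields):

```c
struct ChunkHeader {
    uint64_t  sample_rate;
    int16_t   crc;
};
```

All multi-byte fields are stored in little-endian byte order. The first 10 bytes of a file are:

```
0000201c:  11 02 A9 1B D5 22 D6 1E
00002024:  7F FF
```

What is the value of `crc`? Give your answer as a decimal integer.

`crc` follows `sample_rate` (8 bytes), so it starts at byte offset 8 and occupies 2 bytes.
Bytes at offsets 8..9: 7F FF.
Little-endian: lowest address holds the least-significant byte.
Reassemble most-significant byte first: FF 7F → 0xFF7F.
Top bit is set, so as a signed 16-bit value this is 0xFF7F − 2^16 = -129.

-129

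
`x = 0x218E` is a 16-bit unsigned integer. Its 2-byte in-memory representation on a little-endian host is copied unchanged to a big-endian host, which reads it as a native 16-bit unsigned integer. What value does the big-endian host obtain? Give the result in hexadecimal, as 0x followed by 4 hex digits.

0x8E21

Stored little-endian, the bytes at ascending addresses are 8E 21.
Read back as big-endian, the last byte is least significant, giving 0x8E21.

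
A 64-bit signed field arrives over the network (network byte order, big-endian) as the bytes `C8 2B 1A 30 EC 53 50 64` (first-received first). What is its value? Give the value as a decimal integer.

In big-endian order the high byte comes first in memory.
The bytes are already most-significant first: 0xC82B1A30EC535064.
Top bit is set, so as a signed 64-bit value this is 0xC82B1A30EC535064 − 2^64 = -4023093044699770780.

-4023093044699770780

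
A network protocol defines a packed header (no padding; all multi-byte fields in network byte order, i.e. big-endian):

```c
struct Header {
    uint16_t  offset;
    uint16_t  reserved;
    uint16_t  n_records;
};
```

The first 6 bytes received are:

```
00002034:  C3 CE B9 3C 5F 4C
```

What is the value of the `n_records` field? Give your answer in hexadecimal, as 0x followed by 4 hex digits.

0x5F4C

`n_records` follows `offset` (2 B), `reserved` (2 B), so it starts at offset 2 + 2 = 4 and occupies 2 bytes.
Bytes at offsets 4..5: 5F 4C.
In big-endian order the high byte comes first in memory.
The bytes are already most-significant first: 0x5F4C.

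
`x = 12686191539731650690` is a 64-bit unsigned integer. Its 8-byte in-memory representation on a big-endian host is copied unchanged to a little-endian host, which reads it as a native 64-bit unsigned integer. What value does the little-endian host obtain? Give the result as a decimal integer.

9392333675118923440

12686191539731650690 in 64-bit hexadecimal is 0xB00E67FDB6455882.
Stored big-endian, the bytes at ascending addresses are B0 0E 67 FD B6 45 58 82.
Read back as little-endian, the first byte is least significant, giving 0x825845B6FD670EB0.
0x825845B6FD670EB0 = 9392333675118923440.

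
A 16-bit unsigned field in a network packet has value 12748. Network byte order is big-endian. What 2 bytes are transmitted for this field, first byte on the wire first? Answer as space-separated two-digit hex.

31 CC

12748 in hexadecimal, padded to 16 bits, is 0x31CC.
Split into bytes (most-significant first): 31 CC.
Big-endian stores the most-significant byte at the lowest address.
So the memory order matches the most-significant-first order: 31 CC.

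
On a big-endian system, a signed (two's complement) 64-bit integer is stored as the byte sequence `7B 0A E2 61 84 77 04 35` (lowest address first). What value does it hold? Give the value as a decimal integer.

Big-endian stores the most-significant byte at the lowest address.
The bytes are already most-significant first: 0x7B0AE26184770435.
0x7B0AE26184770435 = 8866147724894340149.

8866147724894340149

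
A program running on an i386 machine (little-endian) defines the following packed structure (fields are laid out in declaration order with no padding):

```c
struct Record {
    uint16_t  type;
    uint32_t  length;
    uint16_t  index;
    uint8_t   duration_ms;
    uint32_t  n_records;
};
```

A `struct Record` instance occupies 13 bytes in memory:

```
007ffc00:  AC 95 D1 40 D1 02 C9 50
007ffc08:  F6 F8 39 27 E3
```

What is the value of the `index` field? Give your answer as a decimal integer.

`index` follows `type` (2 B), `length` (4 B), so it starts at offset 2 + 4 = 6 and occupies 2 bytes.
Bytes at offsets 6..7: C9 50.
Little-endian stores the least-significant byte at the lowest address.
Reassemble most-significant byte first: 50 C9 → 0x50C9.
0x50C9 = 20681.

20681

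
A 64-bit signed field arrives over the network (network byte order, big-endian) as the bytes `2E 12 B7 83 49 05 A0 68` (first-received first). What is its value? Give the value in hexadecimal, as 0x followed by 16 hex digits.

Big-endian stores the most-significant byte at the lowest address.
The bytes are already most-significant first: 0x2E12B7834905A068.

0x2E12B7834905A068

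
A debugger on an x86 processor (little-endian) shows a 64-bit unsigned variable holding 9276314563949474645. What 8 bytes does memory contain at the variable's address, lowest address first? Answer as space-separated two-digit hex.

9276314563949474645 in hexadecimal, padded to 64 bits, is 0x80BC16F2A8FDB355.
Split into bytes (most-significant first): 80 BC 16 F2 A8 FD B3 55.
In little-endian order the low byte comes first in memory.
So at ascending addresses the bytes are 55 B3 FD A8 F2 16 BC 80.

55 B3 FD A8 F2 16 BC 80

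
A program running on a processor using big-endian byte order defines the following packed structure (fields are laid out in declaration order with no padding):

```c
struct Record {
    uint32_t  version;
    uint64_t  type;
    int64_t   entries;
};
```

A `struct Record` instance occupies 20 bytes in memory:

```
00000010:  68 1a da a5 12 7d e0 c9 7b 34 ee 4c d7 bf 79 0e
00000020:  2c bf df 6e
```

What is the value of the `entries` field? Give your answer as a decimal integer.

`entries` follows `version` (4 B), `type` (8 B), so it starts at offset 4 + 8 = 12 and occupies 8 bytes.
Bytes at offsets 12..19: D7 BF 79 0E 2C BF DF 6E.
In big-endian order the high byte comes first in memory.
The bytes are already most-significant first: 0xD7BF790E2CBFDF6E.
Top bit is set, so as a signed 64-bit value this is 0xD7BF790E2CBFDF6E − 2^64 = -2900466533216034962.

-2900466533216034962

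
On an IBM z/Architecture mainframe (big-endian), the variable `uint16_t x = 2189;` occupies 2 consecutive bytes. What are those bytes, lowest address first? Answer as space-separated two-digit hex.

2189 in hexadecimal, padded to 16 bits, is 0x088D.
Split into bytes (most-significant first): 08 8D.
In big-endian order the high byte comes first in memory.
So the memory order matches the most-significant-first order: 08 8D.

08 8D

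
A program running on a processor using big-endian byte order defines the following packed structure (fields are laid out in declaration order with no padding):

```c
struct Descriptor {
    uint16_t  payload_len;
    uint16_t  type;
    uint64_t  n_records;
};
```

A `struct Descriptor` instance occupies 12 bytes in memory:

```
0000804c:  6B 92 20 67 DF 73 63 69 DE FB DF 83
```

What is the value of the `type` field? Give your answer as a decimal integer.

8295

`type` follows `payload_len` (2 bytes), so it starts at byte offset 2 and occupies 2 bytes.
Bytes at offsets 2..3: 20 67.
Big-endian: lowest address holds the most-significant byte.
The bytes are already most-significant first: 0x2067.
0x2067 = 8295.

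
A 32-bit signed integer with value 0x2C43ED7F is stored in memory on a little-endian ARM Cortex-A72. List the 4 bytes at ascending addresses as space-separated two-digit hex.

Split into bytes (most-significant first): 2C 43 ED 7F.
In little-endian order the low byte comes first in memory.
So at ascending addresses the bytes are 7F ED 43 2C.

7F ED 43 2C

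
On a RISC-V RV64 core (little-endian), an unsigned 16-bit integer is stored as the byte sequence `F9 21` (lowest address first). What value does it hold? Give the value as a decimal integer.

In little-endian order the low byte comes first in memory.
Reassemble most-significant byte first: 21 F9 → 0x21F9.
0x21F9 = 8697.

8697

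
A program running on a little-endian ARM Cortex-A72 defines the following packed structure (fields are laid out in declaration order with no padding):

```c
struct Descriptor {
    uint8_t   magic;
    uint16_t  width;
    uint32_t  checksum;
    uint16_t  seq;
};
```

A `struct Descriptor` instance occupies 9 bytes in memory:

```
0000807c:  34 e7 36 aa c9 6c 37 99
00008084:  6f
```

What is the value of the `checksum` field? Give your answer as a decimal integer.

929876394

`checksum` follows `magic` (1 B), `width` (2 B), so it starts at offset 1 + 2 = 3 and occupies 4 bytes.
Bytes at offsets 3..6: AA C9 6C 37.
In little-endian order the low byte comes first in memory.
Reassemble most-significant byte first: 37 6C C9 AA → 0x376CC9AA.
0x376CC9AA = 929876394.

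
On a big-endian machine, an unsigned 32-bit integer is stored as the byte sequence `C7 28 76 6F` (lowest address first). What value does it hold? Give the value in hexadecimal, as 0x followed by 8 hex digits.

In big-endian order the high byte comes first in memory.
The bytes are already most-significant first: 0xC728766F.

0xC728766F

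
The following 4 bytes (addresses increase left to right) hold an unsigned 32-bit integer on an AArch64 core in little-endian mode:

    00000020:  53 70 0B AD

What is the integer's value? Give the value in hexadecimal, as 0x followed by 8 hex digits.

0xAD0B7053

In little-endian order the low byte comes first in memory.
Reassemble most-significant byte first: AD 0B 70 53 → 0xAD0B7053.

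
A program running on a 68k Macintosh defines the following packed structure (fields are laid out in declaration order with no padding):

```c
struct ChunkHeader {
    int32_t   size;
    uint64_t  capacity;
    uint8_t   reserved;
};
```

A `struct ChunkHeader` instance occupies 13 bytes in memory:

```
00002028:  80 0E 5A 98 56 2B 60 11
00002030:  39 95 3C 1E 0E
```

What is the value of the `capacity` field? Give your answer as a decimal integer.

`capacity` follows `size` (4 bytes), so it starts at byte offset 4 and occupies 8 bytes.
Bytes at offsets 4..11: 56 2B 60 11 39 95 3C 1E.
Big-endian: lowest address holds the most-significant byte.
The bytes are already most-significant first: 0x562B601139953C1E.
0x562B601139953C1E = 6209162138357152798.

6209162138357152798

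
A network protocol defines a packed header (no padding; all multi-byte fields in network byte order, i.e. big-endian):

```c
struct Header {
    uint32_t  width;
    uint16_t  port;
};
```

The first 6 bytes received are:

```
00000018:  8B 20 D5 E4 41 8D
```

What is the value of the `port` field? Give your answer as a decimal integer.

16781

`port` follows `width` (4 bytes), so it starts at byte offset 4 and occupies 2 bytes.
Bytes at offsets 4..5: 41 8D.
In big-endian order the high byte comes first in memory.
The bytes are already most-significant first: 0x418D.
0x418D = 16781.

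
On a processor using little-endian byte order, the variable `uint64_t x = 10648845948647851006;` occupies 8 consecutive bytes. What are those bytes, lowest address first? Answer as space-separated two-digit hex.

10648845948647851006 in hexadecimal, padded to 64 bits, is 0x93C84CF8650343FE.
Split into bytes (most-significant first): 93 C8 4C F8 65 03 43 FE.
In little-endian order the low byte comes first in memory.
So at ascending addresses the bytes are FE 43 03 65 F8 4C C8 93.

FE 43 03 65 F8 4C C8 93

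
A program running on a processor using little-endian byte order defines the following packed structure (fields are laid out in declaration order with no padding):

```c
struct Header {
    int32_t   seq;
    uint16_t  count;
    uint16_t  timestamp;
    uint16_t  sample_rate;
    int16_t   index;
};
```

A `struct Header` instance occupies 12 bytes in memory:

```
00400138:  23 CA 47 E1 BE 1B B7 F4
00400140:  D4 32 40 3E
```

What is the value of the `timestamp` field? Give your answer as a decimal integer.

`timestamp` follows `seq` (4 B), `count` (2 B), so it starts at offset 4 + 2 = 6 and occupies 2 bytes.
Bytes at offsets 6..7: B7 F4.
Little-endian stores the least-significant byte at the lowest address.
Reassemble most-significant byte first: F4 B7 → 0xF4B7.
0xF4B7 = 62647.

62647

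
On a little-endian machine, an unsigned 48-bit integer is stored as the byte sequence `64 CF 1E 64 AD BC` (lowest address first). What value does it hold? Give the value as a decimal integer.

In little-endian order the low byte comes first in memory.
Reassemble most-significant byte first: BC AD 64 1E CF 64 → 0xBCAD641ECF64.
0xBCAD641ECF64 = 207452895104868.

207452895104868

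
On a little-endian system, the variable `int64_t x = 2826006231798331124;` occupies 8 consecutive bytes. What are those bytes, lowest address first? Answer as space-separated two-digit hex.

F4 36 61 EB B1 FD 37 27

2826006231798331124 in hexadecimal, padded to 64 bits, is 0x2737FDB1EB6136F4.
Split into bytes (most-significant first): 27 37 FD B1 EB 61 36 F4.
In little-endian order the low byte comes first in memory.
So at ascending addresses the bytes are F4 36 61 EB B1 FD 37 27.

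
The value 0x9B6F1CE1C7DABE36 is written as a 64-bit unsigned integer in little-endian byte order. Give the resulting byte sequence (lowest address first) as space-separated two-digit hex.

36 BE DA C7 E1 1C 6F 9B

Split into bytes (most-significant first): 9B 6F 1C E1 C7 DA BE 36.
In little-endian order the low byte comes first in memory.
So at ascending addresses the bytes are 36 BE DA C7 E1 1C 6F 9B.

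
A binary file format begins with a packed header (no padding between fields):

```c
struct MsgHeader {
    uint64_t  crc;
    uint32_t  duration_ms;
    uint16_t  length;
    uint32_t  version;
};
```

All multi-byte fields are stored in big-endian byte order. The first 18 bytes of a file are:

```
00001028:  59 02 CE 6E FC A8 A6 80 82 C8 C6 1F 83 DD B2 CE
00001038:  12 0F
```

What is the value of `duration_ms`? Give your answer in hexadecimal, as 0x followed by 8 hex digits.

`duration_ms` follows `crc` (8 bytes), so it starts at byte offset 8 and occupies 4 bytes.
Bytes at offsets 8..11: 82 C8 C6 1F.
Big-endian: lowest address holds the most-significant byte.
The bytes are already most-significant first: 0x82C8C61F.

0x82C8C61F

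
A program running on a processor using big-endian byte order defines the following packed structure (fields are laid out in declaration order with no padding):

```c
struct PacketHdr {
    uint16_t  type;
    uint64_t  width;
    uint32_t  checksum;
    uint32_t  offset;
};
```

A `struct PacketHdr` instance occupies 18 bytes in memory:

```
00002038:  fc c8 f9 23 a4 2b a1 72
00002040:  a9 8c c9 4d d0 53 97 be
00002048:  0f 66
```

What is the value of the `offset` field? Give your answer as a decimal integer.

`offset` follows `type` (2 B), `width` (8 B), `checksum` (4 B), so it starts at offset 2 + 8 + 4 = 14 and occupies 4 bytes.
Bytes at offsets 14..17: 97 BE 0F 66.
In big-endian order the high byte comes first in memory.
The bytes are already most-significant first: 0x97BE0F66.
0x97BE0F66 = 2545815398.

2545815398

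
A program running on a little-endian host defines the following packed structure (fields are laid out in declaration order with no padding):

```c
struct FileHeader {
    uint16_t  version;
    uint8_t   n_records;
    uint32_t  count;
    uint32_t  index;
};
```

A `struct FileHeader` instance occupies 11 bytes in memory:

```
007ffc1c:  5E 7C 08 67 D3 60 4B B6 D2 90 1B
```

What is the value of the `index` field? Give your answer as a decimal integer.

`index` follows `version` (2 B), `n_records` (1 B), `count` (4 B), so it starts at offset 2 + 1 + 4 = 7 and occupies 4 bytes.
Bytes at offsets 7..10: B6 D2 90 1B.
Little-endian: lowest address holds the least-significant byte.
Reassemble most-significant byte first: 1B 90 D2 B6 → 0x1B90D2B6.
0x1B90D2B6 = 462475958.

462475958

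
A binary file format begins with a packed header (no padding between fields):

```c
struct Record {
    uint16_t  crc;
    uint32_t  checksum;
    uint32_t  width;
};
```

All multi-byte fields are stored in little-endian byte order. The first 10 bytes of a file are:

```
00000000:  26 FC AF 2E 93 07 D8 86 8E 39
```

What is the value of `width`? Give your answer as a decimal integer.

`width` follows `crc` (2 B), `checksum` (4 B), so it starts at offset 2 + 4 = 6 and occupies 4 bytes.
Bytes at offsets 6..9: D8 86 8E 39.
In little-endian order the low byte comes first in memory.
Reassemble most-significant byte first: 39 8E 86 D8 → 0x398E86D8.
0x398E86D8 = 965641944.

965641944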